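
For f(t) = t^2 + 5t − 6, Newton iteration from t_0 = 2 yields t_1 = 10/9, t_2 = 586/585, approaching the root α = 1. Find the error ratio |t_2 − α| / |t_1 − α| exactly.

t_1 − α = 10/9 − 1 = 1/9, so |t_1 − α| = 1/9.
t_2 − α = 586/585 − 1 = 1/585, so |t_2 − α| = 1/585.
Ratio = (1/585) / (1/9) = 1/65.

1/65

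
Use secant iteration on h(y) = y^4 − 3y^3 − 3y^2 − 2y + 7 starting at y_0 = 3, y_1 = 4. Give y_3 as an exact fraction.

17392189/4606501

h(3) = −26, h(4) = 15. y_2 = 4 − 15·(4 − 3)/(15 − (−26)) = 149/41.
h(4) = 15, h(149/41) = −26711100/2825761. y_3 = (149/41) − (−26711100/2825761)·((149/41) − 4)/((−26711100/2825761) − 15) = 17392189/4606501.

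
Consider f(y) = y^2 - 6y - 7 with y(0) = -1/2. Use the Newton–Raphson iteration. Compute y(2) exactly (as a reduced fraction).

-6329/6328

f'(y) = 2y - 6.
f(-1/2) = -15/4, f'(-1/2) = -7, so y(1) = (-1/2) - (-15/4)/(-7) = -29/28.
f(-29/28) = 225/784, f'(-29/28) = -113/14, so y(2) = (-29/28) - (225/784)/(-113/14) = -6329/6328.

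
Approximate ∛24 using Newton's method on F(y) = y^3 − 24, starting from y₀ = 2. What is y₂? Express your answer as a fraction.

F'(y) = 3y^2.
F(2) = −16, F'(2) = 12, so y₁ = 2 − (−16)/12 = 10/3.
F(10/3) = 352/27, F'(10/3) = 100/3, so y₂ = (10/3) − (352/27)/(100/3) = 662/225.

662/225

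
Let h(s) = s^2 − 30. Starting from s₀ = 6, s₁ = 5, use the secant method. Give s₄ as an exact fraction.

h(6) = 6, h(5) = −5. s₂ = 5 − (−5)·(5 − 6)/((−5) − 6) = 60/11.
h(5) = −5, h(60/11) = −30/121. s₃ = (60/11) − (−30/121)·((60/11) − 5)/((−30/121) − (−5)) = 126/23.
h(60/11) = −30/121, h(126/23) = 6/529. s₄ = (126/23) − (6/529)·((126/23) − (60/11))/((6/529) − (−30/121)) = 2525/461.

2525/461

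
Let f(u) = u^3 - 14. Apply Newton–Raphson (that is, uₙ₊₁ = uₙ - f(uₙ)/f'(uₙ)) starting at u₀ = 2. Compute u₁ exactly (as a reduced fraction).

5/2

f'(u) = 3u^2.
f(2) = -6, f'(2) = 12, so u₁ = 2 - (-6)/12 = 5/2.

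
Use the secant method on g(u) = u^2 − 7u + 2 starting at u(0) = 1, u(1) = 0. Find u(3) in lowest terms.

g(1) = −4, g(0) = 2. u(2) = 0 − 2·(0 − 1)/(2 − (−4)) = 1/3.
g(0) = 2, g(1/3) = −2/9. u(3) = (1/3) − (−2/9)·((1/3) − 0)/((−2/9) − 2) = 3/10.

3/10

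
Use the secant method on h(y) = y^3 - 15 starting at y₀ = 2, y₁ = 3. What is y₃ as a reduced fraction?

6395/2613

h(2) = -7, h(3) = 12. y₂ = 3 - 12·(3 - 2)/(12 - (-7)) = 45/19.
h(3) = 12, h(45/19) = -11760/6859. y₃ = (45/19) - (-11760/6859)·((45/19) - 3)/((-11760/6859) - 12) = 6395/2613.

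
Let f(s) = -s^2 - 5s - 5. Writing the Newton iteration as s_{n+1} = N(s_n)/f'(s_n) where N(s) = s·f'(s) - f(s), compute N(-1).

f'(s) = -2s - 5.
N(s) = s·f'(s) - f(s) = s·(-2s - 5) - (-s^2 - 5s - 5) = -s^2 + 5.
N(-1) = 4.

4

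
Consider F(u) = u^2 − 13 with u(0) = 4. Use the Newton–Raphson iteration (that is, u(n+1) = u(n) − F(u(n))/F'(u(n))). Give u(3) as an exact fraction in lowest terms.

5597777/1552544

F'(u) = 2u.
F(4) = 3, F'(4) = 8, so u(1) = 4 − 3/8 = 29/8.
F(29/8) = 9/64, F'(29/8) = 29/4, so u(2) = (29/8) − (9/64)/(29/4) = 1673/464.
F(1673/464) = 81/215296, F'(1673/464) = 1673/232, so u(3) = (1673/464) − (81/215296)/(1673/232) = 5597777/1552544.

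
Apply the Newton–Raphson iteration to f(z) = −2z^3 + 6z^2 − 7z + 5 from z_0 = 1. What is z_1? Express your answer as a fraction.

3

f'(z) = −6z^2 + 12z − 7.
f(1) = 2, f'(1) = −1, so z_1 = 1 − 2/(−1) = 3.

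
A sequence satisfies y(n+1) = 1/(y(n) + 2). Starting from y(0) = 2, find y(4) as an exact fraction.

y(1) = 1/(2 + 2) = 1/4.
y(2) = 1/(1/4 + 2) = 4/9.
y(3) = 1/(4/9 + 2) = 9/22.
y(4) = 1/(9/22 + 2) = 22/53.

22/53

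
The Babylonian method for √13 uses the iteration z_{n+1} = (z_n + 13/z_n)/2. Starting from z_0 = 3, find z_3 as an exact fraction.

z_1 = (3 + 13/3)/2 = 11/3.
z_2 = (11/3 + 13/(11/3))/2 = 119/33.
z_3 = (119/33 + 13/(119/33))/2 = 14159/3927.

14159/3927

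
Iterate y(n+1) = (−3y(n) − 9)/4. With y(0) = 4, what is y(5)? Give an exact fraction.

−2601/1024

y(1) = (−3·4 − 9)/4 = −21/4.
y(2) = (−3·(−21/4) − 9)/4 = 27/16.
y(3) = (−3·(27/16) − 9)/4 = −225/64.
y(4) = (−3·(−225/64) − 9)/4 = 99/256.
y(5) = (−3·(99/256) − 9)/4 = −2601/1024.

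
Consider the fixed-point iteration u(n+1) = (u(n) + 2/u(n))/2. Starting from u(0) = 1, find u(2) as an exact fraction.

17/12

u(1) = (1 + 2/1)/2 = 3/2.
u(2) = (3/2 + 2/(3/2))/2 = 17/12.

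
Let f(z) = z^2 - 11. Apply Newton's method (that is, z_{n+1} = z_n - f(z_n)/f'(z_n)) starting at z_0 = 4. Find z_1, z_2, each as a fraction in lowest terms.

z_1 = 27/8, z_2 = 1433/432

f'(z) = 2z.
f(4) = 5, f'(4) = 8, so z_1 = 4 - 5/8 = 27/8.
f(27/8) = 25/64, f'(27/8) = 27/4, so z_2 = (27/8) - (25/64)/(27/4) = 1433/432.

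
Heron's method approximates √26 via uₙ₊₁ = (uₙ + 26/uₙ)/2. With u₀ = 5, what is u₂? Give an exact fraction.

u₁ = (5 + 26/5)/2 = 51/10.
u₂ = (51/10 + 26/(51/10))/2 = 5201/1020.

5201/1020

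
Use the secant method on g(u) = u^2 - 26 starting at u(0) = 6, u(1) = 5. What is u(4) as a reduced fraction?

31721/6221

g(6) = 10, g(5) = -1. u(2) = 5 - (-1)·(5 - 6)/((-1) - 10) = 56/11.
g(5) = -1, g(56/11) = -10/121. u(3) = (56/11) - (-10/121)·((56/11) - 5)/((-10/121) - (-1)) = 566/111.
g(56/11) = -10/121, g(566/111) = 10/12321. u(4) = (566/111) - (10/12321)·((566/111) - (56/11))/((10/12321) - (-10/121)) = 31721/6221.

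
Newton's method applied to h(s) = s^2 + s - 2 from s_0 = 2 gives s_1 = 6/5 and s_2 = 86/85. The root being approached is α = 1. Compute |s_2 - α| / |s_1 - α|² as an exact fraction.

s_1 - α = 6/5 - 1 = 1/5, so |s_1 - α| = 1/5.
s_2 - α = 86/85 - 1 = 1/85, so |s_2 - α| = 1/85.
|s_1 - α|² = 1/25.
Ratio = (1/85) / (1/25) = 5/17.

5/17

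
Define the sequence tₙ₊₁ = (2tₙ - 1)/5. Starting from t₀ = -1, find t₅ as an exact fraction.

-1063/3125

t₁ = (2·(-1) - 1)/5 = -3/5.
t₂ = (2·(-3/5) - 1)/5 = -11/25.
t₃ = (2·(-11/25) - 1)/5 = -47/125.
t₄ = (2·(-47/125) - 1)/5 = -219/625.
t₅ = (2·(-219/625) - 1)/5 = -1063/3125.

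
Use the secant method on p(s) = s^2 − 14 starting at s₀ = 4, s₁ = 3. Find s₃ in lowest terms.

p(4) = 2, p(3) = −5. s₂ = 3 − (−5)·(3 − 4)/((−5) − 2) = 26/7.
p(3) = −5, p(26/7) = −10/49. s₃ = (26/7) − (−10/49)·((26/7) − 3)/((−10/49) − (−5)) = 176/47.

176/47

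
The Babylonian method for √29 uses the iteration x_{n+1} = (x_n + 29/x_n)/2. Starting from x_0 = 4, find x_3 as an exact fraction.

30095761/5588640

x_1 = (4 + 29/4)/2 = 45/8.
x_2 = (45/8 + 29/(45/8))/2 = 3881/720.
x_3 = (3881/720 + 29/(3881/720))/2 = 30095761/5588640.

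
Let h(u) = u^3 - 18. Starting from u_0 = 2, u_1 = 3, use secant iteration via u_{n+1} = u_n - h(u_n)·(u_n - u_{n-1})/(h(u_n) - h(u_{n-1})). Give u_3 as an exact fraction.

h(2) = -10, h(3) = 9. u_2 = 3 - 9·(3 - 2)/(9 - (-10)) = 48/19.
h(3) = 9, h(48/19) = -12870/6859. u_3 = (48/19) - (-12870/6859)·((48/19) - 3)/((-12870/6859) - 9) = 2402/921.

2402/921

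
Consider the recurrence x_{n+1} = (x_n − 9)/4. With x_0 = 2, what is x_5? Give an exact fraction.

x_1 = (2 − 9)/4 = −7/4.
x_2 = ((−7/4) − 9)/4 = −43/16.
x_3 = ((−43/16) − 9)/4 = −187/64.
x_4 = ((−187/64) − 9)/4 = −763/256.
x_5 = ((−763/256) − 9)/4 = −3067/1024.

−3067/1024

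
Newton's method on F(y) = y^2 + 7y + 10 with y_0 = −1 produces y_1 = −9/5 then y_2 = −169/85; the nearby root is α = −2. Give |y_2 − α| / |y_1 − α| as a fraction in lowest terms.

y_1 − α = −9/5 − (−2) = −9/5 + 2 = 1/5, so |y_1 − α| = 1/5.
y_2 − α = −169/85 − (−2) = −169/85 + 2 = 1/85, so |y_2 − α| = 1/85.
Ratio = (1/85) / (1/5) = 1/17.

1/17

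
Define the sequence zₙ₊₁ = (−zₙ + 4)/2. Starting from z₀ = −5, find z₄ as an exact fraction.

15/16

z₁ = (−(−5) + 4)/2 = 9/2.
z₂ = (−(9/2) + 4)/2 = −1/4.
z₃ = (−(−1/4) + 4)/2 = 17/8.
z₄ = (−(17/8) + 4)/2 = 15/16.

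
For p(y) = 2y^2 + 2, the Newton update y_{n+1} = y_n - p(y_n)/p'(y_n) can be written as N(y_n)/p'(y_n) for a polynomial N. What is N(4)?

p'(y) = 4y.
N(y) = y·p'(y) - p(y) = y·(4y) - (2y^2 + 2) = 2y^2 - 2.
N(4) = 30.

30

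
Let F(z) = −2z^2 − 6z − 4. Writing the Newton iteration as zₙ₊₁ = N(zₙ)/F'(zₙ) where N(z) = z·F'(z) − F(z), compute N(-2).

−4

F'(z) = −4z − 6.
N(z) = z·F'(z) − F(z) = z·(−4z − 6) − (−2z^2 − 6z − 4) = −2z^2 + 4.
N(-2) = −4.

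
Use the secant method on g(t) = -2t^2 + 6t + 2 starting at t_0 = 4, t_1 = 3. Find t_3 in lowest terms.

g(4) = -6, g(3) = 2. t_2 = 3 - 2·(3 - 4)/(2 - (-6)) = 13/4.
g(3) = 2, g(13/4) = 3/8. t_3 = (13/4) - (3/8)·((13/4) - 3)/((3/8) - 2) = 43/13.

43/13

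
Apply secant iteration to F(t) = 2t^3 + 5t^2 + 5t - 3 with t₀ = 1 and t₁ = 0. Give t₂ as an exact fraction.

1/4

F(1) = 9, F(0) = -3. t₂ = 0 - (-3)·(0 - 1)/((-3) - 9) = 1/4.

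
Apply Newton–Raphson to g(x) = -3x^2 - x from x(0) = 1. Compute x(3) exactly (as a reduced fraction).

2187/58975

g'(x) = -6x - 1.
g(1) = -4, g'(1) = -7, so x(1) = 1 - (-4)/(-7) = 3/7.
g(3/7) = -48/49, g'(3/7) = -25/7, so x(2) = (3/7) - (-48/49)/(-25/7) = 27/175.
g(27/175) = -6912/30625, g'(27/175) = -337/175, so x(3) = (27/175) - (-6912/30625)/(-337/175) = 2187/58975.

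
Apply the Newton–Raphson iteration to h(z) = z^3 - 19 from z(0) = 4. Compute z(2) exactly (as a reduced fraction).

52187/19208

h'(z) = 3z^2.
h(4) = 45, h'(4) = 48, so z(1) = 4 - 45/48 = 49/16.
h(49/16) = 39825/4096, h'(49/16) = 7203/256, so z(2) = (49/16) - (39825/4096)/(7203/256) = 52187/19208.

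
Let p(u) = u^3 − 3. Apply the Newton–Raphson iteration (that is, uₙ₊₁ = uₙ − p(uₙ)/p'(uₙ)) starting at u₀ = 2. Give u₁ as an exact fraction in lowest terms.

p'(u) = 3u^2.
p(2) = 5, p'(2) = 12, so u₁ = 2 − 5/12 = 19/12.

19/12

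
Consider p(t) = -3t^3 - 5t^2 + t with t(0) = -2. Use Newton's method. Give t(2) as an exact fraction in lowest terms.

-24304/13155

p'(t) = -9t^2 - 10t + 1.
p(-2) = 2, p'(-2) = -15, so t(1) = (-2) - 2/(-15) = -28/15.
p(-28/15) = 28/125, p'(-28/15) = -877/75, so t(2) = (-28/15) - (28/125)/(-877/75) = -24304/13155.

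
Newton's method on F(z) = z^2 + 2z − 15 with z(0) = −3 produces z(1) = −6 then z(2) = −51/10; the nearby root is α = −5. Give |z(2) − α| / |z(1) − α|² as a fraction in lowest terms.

z(1) − α = −6 − (−5) = −6 + 5 = −1, so |z(1) − α| = 1.
z(2) − α = −51/10 − (−5) = −51/10 + 5 = −1/10, so |z(2) − α| = 1/10.
|z(1) − α|² = 1.
Ratio = (1/10) / 1 = 1/10.

1/10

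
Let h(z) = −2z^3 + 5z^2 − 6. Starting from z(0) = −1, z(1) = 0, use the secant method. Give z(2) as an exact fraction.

h(−1) = 1, h(0) = −6. z(2) = 0 − (−6)·(0 − (−1))/((−6) − 1) = −6/7.

−6/7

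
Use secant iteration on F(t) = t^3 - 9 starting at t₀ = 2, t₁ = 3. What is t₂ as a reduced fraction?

39/19

F(2) = -1, F(3) = 18. t₂ = 3 - 18·(3 - 2)/(18 - (-1)) = 39/19.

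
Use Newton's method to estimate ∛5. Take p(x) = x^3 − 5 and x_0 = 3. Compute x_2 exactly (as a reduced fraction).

p'(x) = 3x^2.
p(3) = 22, p'(3) = 27, so x_1 = 3 − 22/27 = 59/27.
p(59/27) = 106964/19683, p'(59/27) = 3481/243, so x_2 = (59/27) − (106964/19683)/(3481/243) = 509173/281961.

509173/281961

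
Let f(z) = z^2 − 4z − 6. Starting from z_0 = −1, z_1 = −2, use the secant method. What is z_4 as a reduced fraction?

−1282/1103

f(−1) = −1, f(−2) = 6. z_2 = (−2) − 6·((−2) − (−1))/(6 − (−1)) = −8/7.
f(−2) = 6, f(−8/7) = −6/49. z_3 = (−8/7) − (−6/49)·((−8/7) − (−2))/((−6/49) − 6) = −29/25.
f(−8/7) = −6/49, f(−29/25) = −9/625. z_4 = (−29/25) − (−9/625)·((−29/25) − (−8/7))/((−9/625) − (−6/49)) = −1282/1103.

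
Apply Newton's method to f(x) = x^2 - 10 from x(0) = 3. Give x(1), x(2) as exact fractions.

f'(x) = 2x.
f(3) = -1, f'(3) = 6, so x(1) = 3 - (-1)/6 = 19/6.
f(19/6) = 1/36, f'(19/6) = 19/3, so x(2) = (19/6) - (1/36)/(19/3) = 721/228.

x(1) = 19/6, x(2) = 721/228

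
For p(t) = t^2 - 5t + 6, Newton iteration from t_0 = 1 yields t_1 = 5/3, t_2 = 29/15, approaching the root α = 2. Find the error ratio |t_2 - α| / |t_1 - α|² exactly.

t_1 - α = 5/3 - 2 = -1/3, so |t_1 - α| = 1/3.
t_2 - α = 29/15 - 2 = -1/15, so |t_2 - α| = 1/15.
|t_1 - α|² = 1/9.
Ratio = (1/15) / (1/9) = 3/5.

3/5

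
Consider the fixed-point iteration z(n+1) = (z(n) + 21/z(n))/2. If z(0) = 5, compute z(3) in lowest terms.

z(1) = (5 + 21/5)/2 = 23/5.
z(2) = (23/5 + 21/(23/5))/2 = 527/115.
z(3) = (527/115 + 21/(527/115))/2 = 277727/60605.

277727/60605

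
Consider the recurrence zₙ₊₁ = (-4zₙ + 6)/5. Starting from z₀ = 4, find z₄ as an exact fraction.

z₁ = (-4·4 + 6)/5 = -2.
z₂ = (-4·(-2) + 6)/5 = 14/5.
z₃ = (-4·(14/5) + 6)/5 = -26/25.
z₄ = (-4·(-26/25) + 6)/5 = 254/125.

254/125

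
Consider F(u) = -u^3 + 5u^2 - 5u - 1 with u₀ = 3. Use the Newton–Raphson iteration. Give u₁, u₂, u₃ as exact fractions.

F'(u) = -3u^2 + 10u - 5.
F(3) = 2, F'(3) = -2, so u₁ = 3 - 2/(-2) = 4.
F(4) = -5, F'(4) = -13, so u₂ = 4 - (-5)/(-13) = 47/13.
F(47/13) = -2150/2197, F'(47/13) = -1362/169, so u₃ = (47/13) - (-2150/2197)/(-1362/169) = 30932/8853.

u₁ = 4, u₂ = 47/13, u₃ = 30932/8853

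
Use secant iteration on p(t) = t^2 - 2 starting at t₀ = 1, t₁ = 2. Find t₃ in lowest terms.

7/5

p(1) = -1, p(2) = 2. t₂ = 2 - 2·(2 - 1)/(2 - (-1)) = 4/3.
p(2) = 2, p(4/3) = -2/9. t₃ = (4/3) - (-2/9)·((4/3) - 2)/((-2/9) - 2) = 7/5.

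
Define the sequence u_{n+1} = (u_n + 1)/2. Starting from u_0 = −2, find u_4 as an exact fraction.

u_1 = ((−2) + 1)/2 = −1/2.
u_2 = ((−1/2) + 1)/2 = 1/4.
u_3 = ((1/4) + 1)/2 = 5/8.
u_4 = ((5/8) + 1)/2 = 13/16.

13/16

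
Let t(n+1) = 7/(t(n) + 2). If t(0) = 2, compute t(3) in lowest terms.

105/58

t(1) = 7/(2 + 2) = 7/4.
t(2) = 7/(7/4 + 2) = 28/15.
t(3) = 7/(28/15 + 2) = 105/58.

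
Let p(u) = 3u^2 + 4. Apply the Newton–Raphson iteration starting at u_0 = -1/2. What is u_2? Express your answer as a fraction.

-23/312

p'(u) = 6u.
p(-1/2) = 19/4, p'(-1/2) = -3, so u_1 = (-1/2) - (19/4)/(-3) = 13/12.
p(13/12) = 361/48, p'(13/12) = 13/2, so u_2 = (13/12) - (361/48)/(13/2) = -23/312.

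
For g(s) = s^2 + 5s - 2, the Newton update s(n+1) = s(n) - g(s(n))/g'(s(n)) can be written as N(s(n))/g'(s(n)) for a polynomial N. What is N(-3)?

11

g'(s) = 2s + 5.
N(s) = s·g'(s) - g(s) = s·(2s + 5) - (s^2 + 5s - 2) = s^2 + 2.
N(-3) = 11.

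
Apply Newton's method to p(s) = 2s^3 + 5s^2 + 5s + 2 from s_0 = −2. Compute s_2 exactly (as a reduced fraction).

p'(s) = 6s^2 + 10s + 5.
p(−2) = −4, p'(−2) = 9, so s_1 = (−2) − (−4)/9 = −14/9.
p(−14/9) = −880/729, p'(−14/9) = 107/27, so s_2 = (−14/9) − (−880/729)/(107/27) = −3614/2889.

−3614/2889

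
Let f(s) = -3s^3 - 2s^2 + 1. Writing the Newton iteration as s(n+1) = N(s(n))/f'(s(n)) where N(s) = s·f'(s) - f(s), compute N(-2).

f'(s) = -9s^2 - 4s.
N(s) = s·f'(s) - f(s) = s·(-9s^2 - 4s) - (-3s^3 - 2s^2 + 1) = -6s^3 - 2s^2 - 1.
N(-2) = 39.

39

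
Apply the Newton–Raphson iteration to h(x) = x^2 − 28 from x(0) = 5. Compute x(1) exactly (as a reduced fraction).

53/10

h'(x) = 2x.
h(5) = −3, h'(5) = 10, so x(1) = 5 − (−3)/10 = 53/10.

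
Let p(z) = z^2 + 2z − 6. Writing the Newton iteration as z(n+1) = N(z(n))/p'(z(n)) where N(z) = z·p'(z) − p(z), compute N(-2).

p'(z) = 2z + 2.
N(z) = z·p'(z) − p(z) = z·(2z + 2) − (z^2 + 2z − 6) = z^2 + 6.
N(-2) = 10.

10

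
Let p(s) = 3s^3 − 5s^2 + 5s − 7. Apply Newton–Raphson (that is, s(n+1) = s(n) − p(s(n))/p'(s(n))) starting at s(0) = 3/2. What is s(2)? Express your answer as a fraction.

1215631/780189

p'(s) = 9s^2 − 10s + 5.
p(3/2) = −5/8, p'(3/2) = 41/4, so s(1) = (3/2) − (−5/8)/(41/4) = 64/41.
p(64/41) = 2225/68921, p'(64/41) = 19029/1681, so s(2) = (64/41) − (2225/68921)/(19029/1681) = 1215631/780189.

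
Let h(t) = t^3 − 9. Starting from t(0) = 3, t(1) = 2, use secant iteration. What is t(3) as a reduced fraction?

9255/4447

h(3) = 18, h(2) = −1. t(2) = 2 − (−1)·(2 − 3)/((−1) − 18) = 39/19.
h(2) = −1, h(39/19) = −2412/6859. t(3) = (39/19) − (−2412/6859)·((39/19) − 2)/((−2412/6859) − (−1)) = 9255/4447.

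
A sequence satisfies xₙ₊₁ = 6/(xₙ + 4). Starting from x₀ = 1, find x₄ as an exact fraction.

x₁ = 6/(1 + 4) = 6/5.
x₂ = 6/(6/5 + 4) = 15/13.
x₃ = 6/(15/13 + 4) = 78/67.
x₄ = 6/(78/67 + 4) = 201/173.

201/173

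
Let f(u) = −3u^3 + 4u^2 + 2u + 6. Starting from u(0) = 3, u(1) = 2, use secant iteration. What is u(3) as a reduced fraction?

f(3) = −33, f(2) = 2. u(2) = 2 − 2·(2 − 3)/(2 − (−33)) = 72/35.
f(2) = 2, f(72/35) = 39666/42875. u(3) = (72/35) − (39666/42875)·((72/35) − 2)/((39666/42875) − 2) = 24267/11521.

24267/11521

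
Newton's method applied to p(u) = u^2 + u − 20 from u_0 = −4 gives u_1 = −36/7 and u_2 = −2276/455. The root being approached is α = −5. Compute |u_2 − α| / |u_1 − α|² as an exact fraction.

u_1 − α = −36/7 − (−5) = −36/7 + 5 = −1/7, so |u_1 − α| = 1/7.
u_2 − α = −2276/455 − (−5) = −2276/455 + 5 = −1/455, so |u_2 − α| = 1/455.
|u_1 − α|² = 1/49.
Ratio = (1/455) / (1/49) = 7/65.

7/65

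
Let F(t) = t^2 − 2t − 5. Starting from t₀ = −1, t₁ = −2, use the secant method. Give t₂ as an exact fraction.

F(−1) = −2, F(−2) = 3. t₂ = (−2) − 3·((−2) − (−1))/(3 − (−2)) = −7/5.

−7/5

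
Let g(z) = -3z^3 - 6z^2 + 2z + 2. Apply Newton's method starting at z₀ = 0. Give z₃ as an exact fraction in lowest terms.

-161/335

g'(z) = -9z^2 - 12z + 2.
g(0) = 2, g'(0) = 2, so z₁ = 0 - 2/2 = -1.
g(-1) = -3, g'(-1) = 5, so z₂ = (-1) - (-3)/5 = -2/5.
g(-2/5) = 54/125, g'(-2/5) = 134/25, so z₃ = (-2/5) - (54/125)/(134/25) = -161/335.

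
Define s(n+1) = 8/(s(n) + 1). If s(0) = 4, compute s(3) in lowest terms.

104/53

s(1) = 8/(4 + 1) = 8/5.
s(2) = 8/(8/5 + 1) = 40/13.
s(3) = 8/(40/13 + 1) = 104/53.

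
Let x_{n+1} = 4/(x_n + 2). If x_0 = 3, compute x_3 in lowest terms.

7/6

x_1 = 4/(3 + 2) = 4/5.
x_2 = 4/(4/5 + 2) = 10/7.
x_3 = 4/(10/7 + 2) = 7/6.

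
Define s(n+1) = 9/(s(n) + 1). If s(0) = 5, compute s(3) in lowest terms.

s(1) = 9/(5 + 1) = 3/2.
s(2) = 9/(3/2 + 1) = 18/5.
s(3) = 9/(18/5 + 1) = 45/23.

45/23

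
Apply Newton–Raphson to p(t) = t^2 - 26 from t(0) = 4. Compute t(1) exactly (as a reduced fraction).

21/4

p'(t) = 2t.
p(4) = -10, p'(4) = 8, so t(1) = 4 - (-10)/8 = 21/4.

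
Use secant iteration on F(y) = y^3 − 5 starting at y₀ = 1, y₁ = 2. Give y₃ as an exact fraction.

265/157

F(1) = −4, F(2) = 3. y₂ = 2 − 3·(2 − 1)/(3 − (−4)) = 11/7.
F(2) = 3, F(11/7) = −384/343. y₃ = (11/7) − (−384/343)·((11/7) − 2)/((−384/343) − 3) = 265/157.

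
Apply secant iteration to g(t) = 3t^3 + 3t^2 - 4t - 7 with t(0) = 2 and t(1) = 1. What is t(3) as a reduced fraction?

g(2) = 21, g(1) = -5. t(2) = 1 - (-5)·(1 - 2)/((-5) - 21) = 31/26.
g(1) = -5, g(31/26) = -42525/17576. t(3) = (31/26) - (-42525/17576)·((31/26) - 1)/((-42525/17576) - (-5)) = 12451/9071.

12451/9071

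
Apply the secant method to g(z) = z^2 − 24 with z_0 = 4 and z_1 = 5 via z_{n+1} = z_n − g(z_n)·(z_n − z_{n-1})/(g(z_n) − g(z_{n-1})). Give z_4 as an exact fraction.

4801/980

g(4) = −8, g(5) = 1. z_2 = 5 − 1·(5 − 4)/(1 − (−8)) = 44/9.
g(5) = 1, g(44/9) = −8/81. z_3 = (44/9) − (−8/81)·((44/9) − 5)/((−8/81) − 1) = 436/89.
g(44/9) = −8/81, g(436/89) = −8/7921. z_4 = (436/89) − (−8/7921)·((436/89) − (44/9))/((−8/7921) − (−8/81)) = 4801/980.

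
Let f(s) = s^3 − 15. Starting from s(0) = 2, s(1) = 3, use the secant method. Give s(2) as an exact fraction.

f(2) = −7, f(3) = 12. s(2) = 3 − 12·(3 − 2)/(12 − (−7)) = 45/19.

45/19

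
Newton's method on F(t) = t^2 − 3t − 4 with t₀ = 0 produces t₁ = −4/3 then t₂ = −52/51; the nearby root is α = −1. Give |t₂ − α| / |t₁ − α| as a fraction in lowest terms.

1/17

t₁ − α = −4/3 − (−1) = −4/3 + 1 = −1/3, so |t₁ − α| = 1/3.
t₂ − α = −52/51 − (−1) = −52/51 + 1 = −1/51, so |t₂ − α| = 1/51.
Ratio = (1/51) / (1/3) = 1/17.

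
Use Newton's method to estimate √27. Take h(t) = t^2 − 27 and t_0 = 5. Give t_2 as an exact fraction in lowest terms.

h'(t) = 2t.
h(5) = −2, h'(5) = 10, so t_1 = 5 − (−2)/10 = 26/5.
h(26/5) = 1/25, h'(26/5) = 52/5, so t_2 = (26/5) − (1/25)/(52/5) = 1351/260.

1351/260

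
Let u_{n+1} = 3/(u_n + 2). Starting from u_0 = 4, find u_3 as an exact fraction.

u_1 = 3/(4 + 2) = 1/2.
u_2 = 3/(1/2 + 2) = 6/5.
u_3 = 3/(6/5 + 2) = 15/16.

15/16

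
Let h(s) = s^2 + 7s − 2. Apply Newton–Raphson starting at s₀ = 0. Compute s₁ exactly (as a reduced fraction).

h'(s) = 2s + 7.
h(0) = −2, h'(0) = 7, so s₁ = 0 − (−2)/7 = 2/7.

2/7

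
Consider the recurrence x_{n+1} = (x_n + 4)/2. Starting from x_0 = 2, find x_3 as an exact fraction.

15/4

x_1 = (2 + 4)/2 = 3.
x_2 = (3 + 4)/2 = 7/2.
x_3 = ((7/2) + 4)/2 = 15/4.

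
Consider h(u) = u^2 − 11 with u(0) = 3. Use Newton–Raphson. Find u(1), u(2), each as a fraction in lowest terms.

h'(u) = 2u.
h(3) = −2, h'(3) = 6, so u(1) = 3 − (−2)/6 = 10/3.
h(10/3) = 1/9, h'(10/3) = 20/3, so u(2) = (10/3) − (1/9)/(20/3) = 199/60.

u(1) = 10/3, u(2) = 199/60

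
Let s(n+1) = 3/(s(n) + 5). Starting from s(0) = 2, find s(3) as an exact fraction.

s(1) = 3/(2 + 5) = 3/7.
s(2) = 3/(3/7 + 5) = 21/38.
s(3) = 3/(21/38 + 5) = 114/211.

114/211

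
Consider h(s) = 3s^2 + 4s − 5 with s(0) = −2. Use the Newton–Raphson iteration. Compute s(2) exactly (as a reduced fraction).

h'(s) = 6s + 4.
h(−2) = −1, h'(−2) = −8, so s(1) = (−2) − (−1)/(−8) = −17/8.
h(−17/8) = 3/64, h'(−17/8) = −35/4, so s(2) = (−17/8) − (3/64)/(−35/4) = −1187/560.

−1187/560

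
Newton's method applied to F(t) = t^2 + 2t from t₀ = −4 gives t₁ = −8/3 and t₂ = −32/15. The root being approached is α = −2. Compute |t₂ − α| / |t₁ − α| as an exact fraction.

t₁ − α = −8/3 − (−2) = −8/3 + 2 = −2/3, so |t₁ − α| = 2/3.
t₂ − α = −32/15 − (−2) = −32/15 + 2 = −2/15, so |t₂ − α| = 2/15.
Ratio = (2/15) / (2/3) = 1/5.

1/5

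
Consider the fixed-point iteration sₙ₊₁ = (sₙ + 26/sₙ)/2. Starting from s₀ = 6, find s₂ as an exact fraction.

1897/372

s₁ = (6 + 26/6)/2 = 31/6.
s₂ = (31/6 + 26/(31/6))/2 = 1897/372.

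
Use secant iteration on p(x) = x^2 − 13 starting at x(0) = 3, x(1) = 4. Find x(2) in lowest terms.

p(3) = −4, p(4) = 3. x(2) = 4 − 3·(4 − 3)/(3 − (−4)) = 25/7.

25/7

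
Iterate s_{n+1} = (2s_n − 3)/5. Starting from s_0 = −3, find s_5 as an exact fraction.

s_1 = (2·(−3) − 3)/5 = −9/5.
s_2 = (2·(−9/5) − 3)/5 = −33/25.
s_3 = (2·(−33/25) − 3)/5 = −141/125.
s_4 = (2·(−141/125) − 3)/5 = −657/625.
s_5 = (2·(−657/625) − 3)/5 = −3189/3125.

−3189/3125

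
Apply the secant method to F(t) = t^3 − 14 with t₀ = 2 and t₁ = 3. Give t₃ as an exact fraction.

F(2) = −6, F(3) = 13. t₂ = 3 − 13·(3 − 2)/(13 − (−6)) = 44/19.
F(3) = 13, F(44/19) = −10842/6859. t₃ = (44/19) − (−10842/6859)·((44/19) − 3)/((−10842/6859) − 13) = 18386/7693.

18386/7693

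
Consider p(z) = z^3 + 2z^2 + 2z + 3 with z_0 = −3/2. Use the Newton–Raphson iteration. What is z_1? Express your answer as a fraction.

−21/11

p'(z) = 3z^2 + 4z + 2.
p(−3/2) = 9/8, p'(−3/2) = 11/4, so z_1 = (−3/2) − (9/8)/(11/4) = −21/11.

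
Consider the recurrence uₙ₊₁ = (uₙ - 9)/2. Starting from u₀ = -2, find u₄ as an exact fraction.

u₁ = ((-2) - 9)/2 = -11/2.
u₂ = ((-11/2) - 9)/2 = -29/4.
u₃ = ((-29/4) - 9)/2 = -65/8.
u₄ = ((-65/8) - 9)/2 = -137/16.

-137/16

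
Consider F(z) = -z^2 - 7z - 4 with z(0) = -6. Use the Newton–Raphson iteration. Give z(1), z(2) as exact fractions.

F'(z) = -2z - 7.
F(-6) = 2, F'(-6) = 5, so z(1) = (-6) - 2/5 = -32/5.
F(-32/5) = -4/25, F'(-32/5) = 29/5, so z(2) = (-32/5) - (-4/25)/(29/5) = -924/145.

z(1) = -32/5, z(2) = -924/145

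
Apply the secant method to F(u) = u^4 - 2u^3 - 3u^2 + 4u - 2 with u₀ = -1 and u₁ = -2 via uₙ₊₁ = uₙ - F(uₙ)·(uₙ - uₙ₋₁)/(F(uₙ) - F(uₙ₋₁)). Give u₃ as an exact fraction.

-3694/2359

F(-1) = -6, F(-2) = 10. u₂ = (-2) - 10·((-2) - (-1))/(10 - (-6)) = -11/8.
F(-2) = 10, F(-11/8) = -18015/4096. u₃ = (-11/8) - (-18015/4096)·((-11/8) - (-2))/((-18015/4096) - 10) = -3694/2359.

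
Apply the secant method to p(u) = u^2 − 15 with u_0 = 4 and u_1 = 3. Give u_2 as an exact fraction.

p(4) = 1, p(3) = −6. u_2 = 3 − (−6)·(3 − 4)/((−6) − 1) = 27/7.

27/7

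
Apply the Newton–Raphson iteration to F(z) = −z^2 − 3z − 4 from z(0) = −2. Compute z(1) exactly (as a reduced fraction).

0

F'(z) = −2z − 3.
F(−2) = −2, F'(−2) = 1, so z(1) = (−2) − (−2)/1 = 0.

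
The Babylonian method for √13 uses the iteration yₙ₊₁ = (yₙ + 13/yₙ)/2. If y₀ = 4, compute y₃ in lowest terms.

5597777/1552544

y₁ = (4 + 13/4)/2 = 29/8.
y₂ = (29/8 + 13/(29/8))/2 = 1673/464.
y₃ = (1673/464 + 13/(1673/464))/2 = 5597777/1552544.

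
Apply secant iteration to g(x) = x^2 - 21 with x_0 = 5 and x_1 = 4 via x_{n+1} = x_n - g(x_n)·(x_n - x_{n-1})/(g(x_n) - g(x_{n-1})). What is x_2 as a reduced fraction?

g(5) = 4, g(4) = -5. x_2 = 4 - (-5)·(4 - 5)/((-5) - 4) = 41/9.

41/9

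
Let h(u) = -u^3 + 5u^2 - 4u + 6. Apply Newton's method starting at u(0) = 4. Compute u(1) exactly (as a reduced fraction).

h'(u) = -3u^2 + 10u - 4.
h(4) = 6, h'(4) = -12, so u(1) = 4 - 6/(-12) = 9/2.

9/2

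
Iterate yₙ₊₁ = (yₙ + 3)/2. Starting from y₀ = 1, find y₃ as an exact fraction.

y₁ = (1 + 3)/2 = 2.
y₂ = (2 + 3)/2 = 5/2.
y₃ = ((5/2) + 3)/2 = 11/4.

11/4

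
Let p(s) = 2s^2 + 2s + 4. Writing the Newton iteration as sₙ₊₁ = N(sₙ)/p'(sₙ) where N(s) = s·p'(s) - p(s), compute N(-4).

28

p'(s) = 4s + 2.
N(s) = s·p'(s) - p(s) = s·(4s + 2) - (2s^2 + 2s + 4) = 2s^2 - 4.
N(-4) = 28.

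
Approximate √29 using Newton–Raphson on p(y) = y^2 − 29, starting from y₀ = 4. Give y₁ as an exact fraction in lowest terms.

p'(y) = 2y.
p(4) = −13, p'(4) = 8, so y₁ = 4 − (−13)/8 = 45/8.

45/8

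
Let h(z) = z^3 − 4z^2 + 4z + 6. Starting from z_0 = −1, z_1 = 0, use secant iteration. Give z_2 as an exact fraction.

h(−1) = −3, h(0) = 6. z_2 = 0 − 6·(0 − (−1))/(6 − (−3)) = −2/3.

−2/3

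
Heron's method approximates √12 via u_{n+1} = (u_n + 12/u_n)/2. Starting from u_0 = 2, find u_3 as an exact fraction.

u_1 = (2 + 12/2)/2 = 4.
u_2 = (4 + 12/4)/2 = 7/2.
u_3 = (7/2 + 12/(7/2))/2 = 97/28.

97/28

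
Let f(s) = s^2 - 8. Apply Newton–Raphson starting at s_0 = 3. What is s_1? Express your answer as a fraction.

f'(s) = 2s.
f(3) = 1, f'(3) = 6, so s_1 = 3 - 1/6 = 17/6.

17/6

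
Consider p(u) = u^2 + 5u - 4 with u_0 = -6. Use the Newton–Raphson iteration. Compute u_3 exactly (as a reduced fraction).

-3622516/635355

p'(u) = 2u + 5.
p(-6) = 2, p'(-6) = -7, so u_1 = (-6) - 2/(-7) = -40/7.
p(-40/7) = 4/49, p'(-40/7) = -45/7, so u_2 = (-40/7) - (4/49)/(-45/7) = -1796/315.
p(-1796/315) = 16/99225, p'(-1796/315) = -2017/315, so u_3 = (-1796/315) - (16/99225)/(-2017/315) = -3622516/635355.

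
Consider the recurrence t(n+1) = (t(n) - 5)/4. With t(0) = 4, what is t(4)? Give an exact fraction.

-421/256

t(1) = (4 - 5)/4 = -1/4.
t(2) = ((-1/4) - 5)/4 = -21/16.
t(3) = ((-21/16) - 5)/4 = -101/64.
t(4) = ((-101/64) - 5)/4 = -421/256.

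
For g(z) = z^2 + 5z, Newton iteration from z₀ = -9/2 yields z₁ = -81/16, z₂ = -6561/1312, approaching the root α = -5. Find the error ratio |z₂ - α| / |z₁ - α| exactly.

z₁ - α = -81/16 - (-5) = -81/16 + 5 = -1/16, so |z₁ - α| = 1/16.
z₂ - α = -6561/1312 - (-5) = -6561/1312 + 5 = -1/1312, so |z₂ - α| = 1/1312.
Ratio = (1/1312) / (1/16) = 1/82.

1/82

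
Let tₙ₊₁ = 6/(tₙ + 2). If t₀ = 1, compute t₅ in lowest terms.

78/47

t₁ = 6/(1 + 2) = 2.
t₂ = 6/(2 + 2) = 3/2.
t₃ = 6/(3/2 + 2) = 12/7.
t₄ = 6/(12/7 + 2) = 21/13.
t₅ = 6/(21/13 + 2) = 78/47.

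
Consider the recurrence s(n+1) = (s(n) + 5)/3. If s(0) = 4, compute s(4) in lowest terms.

68/27

s(1) = (4 + 5)/3 = 3.
s(2) = (3 + 5)/3 = 8/3.
s(3) = ((8/3) + 5)/3 = 23/9.
s(4) = ((23/9) + 5)/3 = 68/27.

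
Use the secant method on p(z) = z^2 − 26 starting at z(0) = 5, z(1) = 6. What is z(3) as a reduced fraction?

311/61

p(5) = −1, p(6) = 10. z(2) = 6 − 10·(6 − 5)/(10 − (−1)) = 56/11.
p(6) = 10, p(56/11) = −10/121. z(3) = (56/11) − (−10/121)·((56/11) − 6)/((−10/121) − 10) = 311/61.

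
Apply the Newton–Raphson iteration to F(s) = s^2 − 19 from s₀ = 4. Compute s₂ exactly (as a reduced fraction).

2441/560

F'(s) = 2s.
F(4) = −3, F'(4) = 8, so s₁ = 4 − (−3)/8 = 35/8.
F(35/8) = 9/64, F'(35/8) = 35/4, so s₂ = (35/8) − (9/64)/(35/4) = 2441/560.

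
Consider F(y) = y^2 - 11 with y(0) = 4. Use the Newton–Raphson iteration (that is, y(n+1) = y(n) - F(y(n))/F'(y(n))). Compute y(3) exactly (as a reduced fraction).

4106353/1238112

F'(y) = 2y.
F(4) = 5, F'(4) = 8, so y(1) = 4 - 5/8 = 27/8.
F(27/8) = 25/64, F'(27/8) = 27/4, so y(2) = (27/8) - (25/64)/(27/4) = 1433/432.
F(1433/432) = 625/186624, F'(1433/432) = 1433/216, so y(3) = (1433/432) - (625/186624)/(1433/216) = 4106353/1238112.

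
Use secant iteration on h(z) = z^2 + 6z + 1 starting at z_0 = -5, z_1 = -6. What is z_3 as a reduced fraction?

-169/29

h(-5) = -4, h(-6) = 1. z_2 = (-6) - 1·((-6) - (-5))/(1 - (-4)) = -29/5.
h(-6) = 1, h(-29/5) = -4/25. z_3 = (-29/5) - (-4/25)·((-29/5) - (-6))/((-4/25) - 1) = -169/29.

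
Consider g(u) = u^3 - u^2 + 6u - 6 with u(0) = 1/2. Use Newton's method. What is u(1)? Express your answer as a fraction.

24/23

g'(u) = 3u^2 - 2u + 6.
g(1/2) = -25/8, g'(1/2) = 23/4, so u(1) = (1/2) - (-25/8)/(23/4) = 24/23.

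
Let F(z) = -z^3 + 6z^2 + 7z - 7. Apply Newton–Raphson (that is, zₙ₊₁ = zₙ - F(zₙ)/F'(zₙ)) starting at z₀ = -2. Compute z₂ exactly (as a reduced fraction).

F'(z) = -3z^2 + 12z + 7.
F(-2) = 11, F'(-2) = -29, so z₁ = (-2) - 11/(-29) = -47/29.
F(-47/29) = 40777/24389, F'(-47/29) = -17096/841, so z₂ = (-47/29) - (40777/24389)/(-17096/841) = -762735/495784.

-762735/495784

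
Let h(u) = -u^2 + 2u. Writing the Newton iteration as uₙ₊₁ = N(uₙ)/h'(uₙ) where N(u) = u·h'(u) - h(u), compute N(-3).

-9

h'(u) = -2u + 2.
N(u) = u·h'(u) - h(u) = u·(-2u + 2) - (-u^2 + 2u) = -u^2.
N(-3) = -9.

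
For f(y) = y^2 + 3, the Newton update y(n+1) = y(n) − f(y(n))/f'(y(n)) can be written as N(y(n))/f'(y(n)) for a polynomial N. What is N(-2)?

f'(y) = 2y.
N(y) = y·f'(y) − f(y) = y·(2y) − (y^2 + 3) = y^2 − 3.
N(-2) = 1.

1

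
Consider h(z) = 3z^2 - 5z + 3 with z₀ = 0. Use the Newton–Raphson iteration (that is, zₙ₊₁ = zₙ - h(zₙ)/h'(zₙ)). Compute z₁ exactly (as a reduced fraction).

3/5

h'(z) = 6z - 5.
h(0) = 3, h'(0) = -5, so z₁ = 0 - 3/(-5) = 3/5.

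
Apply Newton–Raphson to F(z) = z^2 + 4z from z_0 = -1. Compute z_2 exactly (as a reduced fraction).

F'(z) = 2z + 4.
F(-1) = -3, F'(-1) = 2, so z_1 = (-1) - (-3)/2 = 1/2.
F(1/2) = 9/4, F'(1/2) = 5, so z_2 = (1/2) - (9/4)/5 = 1/20.

1/20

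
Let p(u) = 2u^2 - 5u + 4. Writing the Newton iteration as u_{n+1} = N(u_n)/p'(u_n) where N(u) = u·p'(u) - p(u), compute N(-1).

-2

p'(u) = 4u - 5.
N(u) = u·p'(u) - p(u) = u·(4u - 5) - (2u^2 - 5u + 4) = 2u^2 - 4.
N(-1) = -2.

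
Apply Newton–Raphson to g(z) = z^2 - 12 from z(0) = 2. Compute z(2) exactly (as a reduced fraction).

7/2

g'(z) = 2z.
g(2) = -8, g'(2) = 4, so z(1) = 2 - (-8)/4 = 4.
g(4) = 4, g'(4) = 8, so z(2) = 4 - 4/8 = 7/2.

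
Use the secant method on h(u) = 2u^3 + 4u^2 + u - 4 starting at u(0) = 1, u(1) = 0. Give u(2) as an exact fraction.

4/7

h(1) = 3, h(0) = -4. u(2) = 0 - (-4)·(0 - 1)/((-4) - 3) = 4/7.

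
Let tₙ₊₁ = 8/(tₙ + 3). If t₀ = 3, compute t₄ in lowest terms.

504/293

t₁ = 8/(3 + 3) = 4/3.
t₂ = 8/(4/3 + 3) = 24/13.
t₃ = 8/(24/13 + 3) = 104/63.
t₄ = 8/(104/63 + 3) = 504/293.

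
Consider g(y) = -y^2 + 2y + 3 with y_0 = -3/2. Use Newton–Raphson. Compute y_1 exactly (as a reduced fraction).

-21/20

g'(y) = -2y + 2.
g(-3/2) = -9/4, g'(-3/2) = 5, so y_1 = (-3/2) - (-9/4)/5 = -21/20.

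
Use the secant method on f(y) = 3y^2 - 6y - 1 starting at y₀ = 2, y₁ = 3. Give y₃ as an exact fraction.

15/7

f(2) = -1, f(3) = 8. y₂ = 3 - 8·(3 - 2)/(8 - (-1)) = 19/9.
f(3) = 8, f(19/9) = -8/27. y₃ = (19/9) - (-8/27)·((19/9) - 3)/((-8/27) - 8) = 15/7.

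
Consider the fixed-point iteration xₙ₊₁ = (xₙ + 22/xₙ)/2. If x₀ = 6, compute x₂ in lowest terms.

x₁ = (6 + 22/6)/2 = 29/6.
x₂ = (29/6 + 22/(29/6))/2 = 1633/348.

1633/348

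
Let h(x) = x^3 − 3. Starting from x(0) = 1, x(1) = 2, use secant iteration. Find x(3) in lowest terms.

h(1) = −2, h(2) = 5. x(2) = 2 − 5·(2 − 1)/(5 − (−2)) = 9/7.
h(2) = 5, h(9/7) = −300/343. x(3) = (9/7) − (−300/343)·((9/7) − 2)/((−300/343) − 5) = 561/403.

561/403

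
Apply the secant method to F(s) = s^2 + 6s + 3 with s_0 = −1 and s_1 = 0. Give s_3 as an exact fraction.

F(−1) = −2, F(0) = 3. s_2 = 0 − 3·(0 − (−1))/(3 − (−2)) = −3/5.
F(0) = 3, F(−3/5) = −6/25. s_3 = (−3/5) − (−6/25)·((−3/5) − 0)/((−6/25) − 3) = −5/9.

−5/9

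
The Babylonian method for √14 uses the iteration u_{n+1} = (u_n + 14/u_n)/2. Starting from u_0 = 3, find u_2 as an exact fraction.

u_1 = (3 + 14/3)/2 = 23/6.
u_2 = (23/6 + 14/(23/6))/2 = 1033/276.

1033/276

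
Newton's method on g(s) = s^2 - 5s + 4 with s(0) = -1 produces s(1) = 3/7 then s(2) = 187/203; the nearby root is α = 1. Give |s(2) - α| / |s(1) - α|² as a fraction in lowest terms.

s(1) - α = 3/7 - 1 = -4/7, so |s(1) - α| = 4/7.
s(2) - α = 187/203 - 1 = -16/203, so |s(2) - α| = 16/203.
|s(1) - α|² = 16/49.
Ratio = (16/203) / (16/49) = 7/29.

7/29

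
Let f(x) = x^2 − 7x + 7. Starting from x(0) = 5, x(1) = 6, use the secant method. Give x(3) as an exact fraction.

f(5) = −3, f(6) = 1. x(2) = 6 − 1·(6 − 5)/(1 − (−3)) = 23/4.
f(6) = 1, f(23/4) = −3/16. x(3) = (23/4) − (−3/16)·((23/4) − 6)/((−3/16) − 1) = 110/19.

110/19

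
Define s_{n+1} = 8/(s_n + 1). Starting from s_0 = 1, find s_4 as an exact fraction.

104/53

s_1 = 8/(1 + 1) = 4.
s_2 = 8/(4 + 1) = 8/5.
s_3 = 8/(8/5 + 1) = 40/13.
s_4 = 8/(40/13 + 1) = 104/53.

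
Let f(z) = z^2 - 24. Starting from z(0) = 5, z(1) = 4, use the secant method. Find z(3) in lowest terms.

f(5) = 1, f(4) = -8. z(2) = 4 - (-8)·(4 - 5)/((-8) - 1) = 44/9.
f(4) = -8, f(44/9) = -8/81. z(3) = (44/9) - (-8/81)·((44/9) - 4)/((-8/81) - (-8)) = 49/10.

49/10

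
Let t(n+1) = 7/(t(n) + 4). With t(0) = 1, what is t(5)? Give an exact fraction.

t(1) = 7/(1 + 4) = 7/5.
t(2) = 7/(7/5 + 4) = 35/27.
t(3) = 7/(35/27 + 4) = 189/143.
t(4) = 7/(189/143 + 4) = 1001/761.
t(5) = 7/(1001/761 + 4) = 5327/4045.

5327/4045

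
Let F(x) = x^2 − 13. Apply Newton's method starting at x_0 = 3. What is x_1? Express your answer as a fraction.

F'(x) = 2x.
F(3) = −4, F'(3) = 6, so x_1 = 3 − (−4)/6 = 11/3.

11/3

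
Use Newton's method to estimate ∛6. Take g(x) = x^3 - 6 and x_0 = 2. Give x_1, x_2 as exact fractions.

x_1 = 11/6, x_2 = 1979/1089

g'(x) = 3x^2.
g(2) = 2, g'(2) = 12, so x_1 = 2 - 2/12 = 11/6.
g(11/6) = 35/216, g'(11/6) = 121/12, so x_2 = (11/6) - (35/216)/(121/12) = 1979/1089.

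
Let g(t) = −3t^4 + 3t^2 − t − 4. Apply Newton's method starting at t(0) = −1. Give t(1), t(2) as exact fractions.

t(1) = −2/5, t(2) = −2656/1645

g'(t) = −12t^3 + 6t − 1.
g(−1) = −3, g'(−1) = 5, so t(1) = (−1) − (−3)/5 = −2/5.
g(−2/5) = −1998/625, g'(−2/5) = −329/125, so t(2) = (−2/5) − (−1998/625)/(−329/125) = −2656/1645.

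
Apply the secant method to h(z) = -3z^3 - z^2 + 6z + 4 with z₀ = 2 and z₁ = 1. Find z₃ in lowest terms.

h(2) = -12, h(1) = 6. z₂ = 1 - 6·(1 - 2)/(6 - (-12)) = 4/3.
h(1) = 6, h(4/3) = 28/9. z₃ = (4/3) - (28/9)·((4/3) - 1)/((28/9) - 6) = 22/13.

22/13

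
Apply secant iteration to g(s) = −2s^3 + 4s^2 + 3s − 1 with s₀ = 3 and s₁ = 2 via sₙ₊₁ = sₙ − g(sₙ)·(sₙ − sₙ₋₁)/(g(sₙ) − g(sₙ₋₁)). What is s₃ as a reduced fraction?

g(3) = −10, g(2) = 5. s₂ = 2 − 5·(2 − 3)/(5 − (−10)) = 7/3.
g(2) = 5, g(7/3) = 64/27. s₃ = (7/3) − (64/27)·((7/3) − 2)/((64/27) − 5) = 187/71.

187/71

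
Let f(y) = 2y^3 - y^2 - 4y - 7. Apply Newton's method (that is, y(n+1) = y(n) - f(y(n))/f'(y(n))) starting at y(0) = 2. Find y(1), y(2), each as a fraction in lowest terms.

y(1) = 35/16, y(2) = 45143/20824

f'(y) = 6y^2 - 2y - 4.
f(2) = -3, f'(2) = 16, so y(1) = 2 - (-3)/16 = 35/16.
f(35/16) = 819/2048, f'(35/16) = 2603/128, so y(2) = (35/16) - (819/2048)/(2603/128) = 45143/20824.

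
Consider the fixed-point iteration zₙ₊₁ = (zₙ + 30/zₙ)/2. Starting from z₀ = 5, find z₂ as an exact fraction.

z₁ = (5 + 30/5)/2 = 11/2.
z₂ = (11/2 + 30/(11/2))/2 = 241/44.

241/44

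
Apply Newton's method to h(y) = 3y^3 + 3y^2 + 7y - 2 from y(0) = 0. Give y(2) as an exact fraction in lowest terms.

818/3241

h'(y) = 9y^2 + 6y + 7.
h(0) = -2, h'(0) = 7, so y(1) = 0 - (-2)/7 = 2/7.
h(2/7) = 108/343, h'(2/7) = 463/49, so y(2) = (2/7) - (108/343)/(463/49) = 818/3241.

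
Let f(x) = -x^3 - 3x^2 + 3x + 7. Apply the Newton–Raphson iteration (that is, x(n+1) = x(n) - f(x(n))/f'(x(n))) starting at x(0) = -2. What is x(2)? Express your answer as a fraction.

-4/3

f'(x) = -3x^2 - 6x + 3.
f(-2) = -3, f'(-2) = 3, so x(1) = (-2) - (-3)/3 = -1.
f(-1) = 2, f'(-1) = 6, so x(2) = (-1) - 2/6 = -4/3.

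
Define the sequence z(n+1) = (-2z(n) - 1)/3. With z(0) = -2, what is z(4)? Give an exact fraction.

z(1) = (-2·(-2) - 1)/3 = 1.
z(2) = (-2·1 - 1)/3 = -1.
z(3) = (-2·(-1) - 1)/3 = 1/3.
z(4) = (-2·(1/3) - 1)/3 = -5/9.

-5/9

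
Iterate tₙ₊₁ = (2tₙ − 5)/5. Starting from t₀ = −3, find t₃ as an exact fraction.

−219/125

t₁ = (2·(−3) − 5)/5 = −11/5.
t₂ = (2·(−11/5) − 5)/5 = −47/25.
t₃ = (2·(−47/25) − 5)/5 = −219/125.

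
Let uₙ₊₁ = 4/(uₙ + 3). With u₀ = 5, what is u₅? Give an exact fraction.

460/461

u₁ = 4/(5 + 3) = 1/2.
u₂ = 4/(1/2 + 3) = 8/7.
u₃ = 4/(8/7 + 3) = 28/29.
u₄ = 4/(28/29 + 3) = 116/115.
u₅ = 4/(116/115 + 3) = 460/461.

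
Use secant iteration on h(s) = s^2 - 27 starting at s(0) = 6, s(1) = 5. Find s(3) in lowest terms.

291/56

h(6) = 9, h(5) = -2. s(2) = 5 - (-2)·(5 - 6)/((-2) - 9) = 57/11.
h(5) = -2, h(57/11) = -18/121. s(3) = (57/11) - (-18/121)·((57/11) - 5)/((-18/121) - (-2)) = 291/56.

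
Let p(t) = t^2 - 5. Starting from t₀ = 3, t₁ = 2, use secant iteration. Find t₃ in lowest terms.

47/21

p(3) = 4, p(2) = -1. t₂ = 2 - (-1)·(2 - 3)/((-1) - 4) = 11/5.
p(2) = -1, p(11/5) = -4/25. t₃ = (11/5) - (-4/25)·((11/5) - 2)/((-4/25) - (-1)) = 47/21.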